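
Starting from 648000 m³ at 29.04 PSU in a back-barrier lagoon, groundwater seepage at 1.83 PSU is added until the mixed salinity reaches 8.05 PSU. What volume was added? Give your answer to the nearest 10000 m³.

2190000 m³

Salt balance: 648,000×29.04 + V×1.83 = (648,000+V)×8.05
18,817,920 + 1.83V = 5,216,400 + 8.05V
13,601,520 = 6.22V
V = 2,186,739.55 m³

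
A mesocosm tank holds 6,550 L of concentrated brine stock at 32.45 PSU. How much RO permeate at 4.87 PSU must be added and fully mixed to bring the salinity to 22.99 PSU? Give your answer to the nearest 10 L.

3420 L

Salt balance: 6,550×32.45 + V×4.87 = (6,550+V)×22.99
212,547.5 + 4.87V = 150,584.5 + 22.99V
61,963 = 18.12V
V = 3,419.59 L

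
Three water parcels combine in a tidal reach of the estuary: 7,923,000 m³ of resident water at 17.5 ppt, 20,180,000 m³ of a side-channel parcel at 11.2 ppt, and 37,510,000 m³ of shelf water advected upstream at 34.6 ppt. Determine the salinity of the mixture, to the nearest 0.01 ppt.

By conservation of dissolved salt,
salt = 7,923,000×17.5 + 20,180,000×11.2 + 37,510,000×34.6 = 138,652,500 + 226,016,000 + 1,297,846,000 = 1,662,514,500
volume = 7,923,000 + 20,180,000 + 37,510,000 = 65,613,000 m³
S = 1,662,514,500 / 65,613,000 = 25.3382 ppt

25.34 ppt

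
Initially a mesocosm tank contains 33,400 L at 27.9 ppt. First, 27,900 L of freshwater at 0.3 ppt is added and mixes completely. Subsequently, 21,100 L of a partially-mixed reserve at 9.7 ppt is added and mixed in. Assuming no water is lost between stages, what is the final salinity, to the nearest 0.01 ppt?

Total salt / total volume:
Initial salt = 33,400×27.9 = 931,860
After stage 1: salt = 931,860 + 27,900×0.3 = 940,230; volume = 61,300 L; S = 15.338 ppt
After stage 2: salt = 940,230 + 21,100×9.7 = 1,144,900; volume = 82,400 L
S = 1,144,900 / 82,400 = 13.8944 ppt

13.89 ppt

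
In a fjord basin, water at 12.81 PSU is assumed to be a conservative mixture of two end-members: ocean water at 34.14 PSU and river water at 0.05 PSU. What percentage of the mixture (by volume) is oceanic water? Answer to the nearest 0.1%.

37.4%

Let g be the oceanic fraction. Salt balance per unit volume:
g×34.14 + (1−g)×0.05 = 12.81
g = (12.81 − 0.05) / (34.14 − 0.05) = 12.76/34.09 = 0.3743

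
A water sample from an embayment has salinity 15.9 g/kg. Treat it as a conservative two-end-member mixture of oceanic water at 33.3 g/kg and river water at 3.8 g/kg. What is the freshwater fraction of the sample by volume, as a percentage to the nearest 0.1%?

Let f be the freshwater fraction. Salt balance per unit volume:
f×3.8 + (1−f)×33.3 = 15.9
f = (33.3 − 15.9) / (33.3 − 3.8) = 17.4/29.5 = 0.5898

59.0%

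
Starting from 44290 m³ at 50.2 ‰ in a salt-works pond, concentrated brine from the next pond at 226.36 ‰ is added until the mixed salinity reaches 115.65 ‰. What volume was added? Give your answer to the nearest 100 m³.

26200 m³

Salt balance: 44,290×50.2 + V×226.36 = (44,290+V)×115.65
2,223,358 + 226.36V = 5,122,138.5 + 115.65V
2,898,780.5 = 110.71V
V = 26,183.55 m³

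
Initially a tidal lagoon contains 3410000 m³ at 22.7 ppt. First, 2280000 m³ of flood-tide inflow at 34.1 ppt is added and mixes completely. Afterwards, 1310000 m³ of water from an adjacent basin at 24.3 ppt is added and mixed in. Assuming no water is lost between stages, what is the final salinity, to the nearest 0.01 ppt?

Salt balance:
Initial salt = 3,410,000×22.7 = 77,407,000
After stage 1: salt = 77,407,000 + 2,280,000×34.1 = 155,155,000; volume = 5,690,000 m³; S = 27.268 ppt
After stage 2: salt = 155,155,000 + 1,310,000×24.3 = 186,988,000; volume = 7,000,000 m³
S = 186,988,000 / 7,000,000 = 26.7126 ppt

26.71 ppt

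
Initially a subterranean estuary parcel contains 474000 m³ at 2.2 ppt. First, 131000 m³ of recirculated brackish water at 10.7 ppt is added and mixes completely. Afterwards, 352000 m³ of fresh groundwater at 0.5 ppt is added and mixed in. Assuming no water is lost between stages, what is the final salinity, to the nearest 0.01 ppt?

By conservation of dissolved salt,
Initial salt = 474,000×2.2 = 1,042,800
After stage 1: salt = 1,042,800 + 131,000×10.7 = 2,444,500; volume = 605,000 m³; S = 4.04 ppt
After stage 2: salt = 2,444,500 + 352,000×0.5 = 2,620,500; volume = 957,000 m³
S = 2,620,500 / 957,000 = 2.7382 ppt

2.74 ppt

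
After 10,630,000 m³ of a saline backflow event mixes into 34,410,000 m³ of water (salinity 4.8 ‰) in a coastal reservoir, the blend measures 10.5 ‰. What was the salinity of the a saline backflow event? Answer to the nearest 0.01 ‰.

28.95 ‰

Salt balance: 34,410,000×4.8 + 10,630,000×S = 45,040,000×10.5
165,168,000 + 10,630,000·S = 472,920,000
S = (472,920,000 − 165,168,000) / 10,630,000 = 28.9513 ‰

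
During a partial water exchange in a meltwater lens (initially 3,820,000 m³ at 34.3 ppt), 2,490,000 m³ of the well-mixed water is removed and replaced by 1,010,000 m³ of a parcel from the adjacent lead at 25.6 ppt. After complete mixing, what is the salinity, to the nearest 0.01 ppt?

30.54 ppt

Remaining after removal: 1,330,000 m³ at 34.3 ppt (salt = 45,619,000)
After addition: salt = 45,619,000 + 1,010,000×25.6 = 71,475,000; volume = 2,340,000 m³
S = 71,475,000 / 2,340,000 = 30.5449 ppt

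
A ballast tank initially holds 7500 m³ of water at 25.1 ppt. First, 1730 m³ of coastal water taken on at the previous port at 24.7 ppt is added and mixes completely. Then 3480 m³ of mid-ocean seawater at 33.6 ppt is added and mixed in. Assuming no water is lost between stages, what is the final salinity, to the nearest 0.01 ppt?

27.37 ppt

Mass of salt is conserved:
Initial salt = 7,500×25.1 = 188,250
After stage 1: salt = 188,250 + 1,730×24.7 = 230,981; volume = 9,230 m³; S = 25.025 ppt
After stage 2: salt = 230,981 + 3,480×33.6 = 347,909; volume = 12,710 m³
S = 347,909 / 12,710 = 27.3729 ppt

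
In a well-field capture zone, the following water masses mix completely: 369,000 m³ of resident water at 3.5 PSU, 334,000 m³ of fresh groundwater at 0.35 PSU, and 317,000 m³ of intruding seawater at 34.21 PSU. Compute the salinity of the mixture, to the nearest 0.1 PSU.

12.0 PSU

Salt balance:
salt = 369,000×3.5 + 334,000×0.35 + 317,000×34.21 = 1,291,500 + 116,900 + 10,844,570 = 12,252,970
volume = 369,000 + 334,000 + 317,000 = 1,020,000 m³
S = 12,252,970 / 1,020,000 = 12.013 PSU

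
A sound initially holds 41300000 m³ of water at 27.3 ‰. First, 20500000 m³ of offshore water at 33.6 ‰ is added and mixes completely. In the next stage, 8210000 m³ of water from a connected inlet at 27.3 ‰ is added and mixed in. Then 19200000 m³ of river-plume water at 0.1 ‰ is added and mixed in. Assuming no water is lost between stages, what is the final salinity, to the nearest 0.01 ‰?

Total salt / total volume:
Initial salt = 41,300,000×27.3 = 1,127,490,000
After stage 1: salt = 1,127,490,000 + 20,500,000×33.6 = 1,816,290,000; volume = 61,800,000 m³; S = 29.39 ‰
After stage 2: salt = 1,816,290,000 + 8,210,000×27.3 = 2,040,423,000; volume = 70,010,000 m³; S = 29.145 ‰
After stage 3: salt = 2,040,423,000 + 19,200,000×0.1 = 2,042,343,000; volume = 89,210,000 m³
S = 2,042,343,000 / 89,210,000 = 22.8937 ‰

22.89 ‰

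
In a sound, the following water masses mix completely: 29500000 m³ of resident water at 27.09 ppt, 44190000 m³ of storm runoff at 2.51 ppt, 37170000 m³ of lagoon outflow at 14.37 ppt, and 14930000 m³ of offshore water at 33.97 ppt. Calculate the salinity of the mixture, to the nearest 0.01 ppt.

15.51 ppt

By conservation of dissolved salt,
salt = 29,500,000×27.09 + 44,190,000×2.51 + 37,170,000×14.37 + 14,930,000×33.97 = 799,155,000 + 110,916,900 + 534,132,900 + 507,172,100 = 1,951,376,900
volume = 29,500,000 + 44,190,000 + 37,170,000 + 14,930,000 = 125,790,000 m³
S = 1,951,376,900 / 125,790,000 = 15.513 ppt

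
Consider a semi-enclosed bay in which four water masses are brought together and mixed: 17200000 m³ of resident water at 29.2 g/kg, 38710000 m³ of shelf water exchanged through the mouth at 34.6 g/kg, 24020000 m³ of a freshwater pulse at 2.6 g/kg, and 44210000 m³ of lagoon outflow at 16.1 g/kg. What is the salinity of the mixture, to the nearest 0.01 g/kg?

Total salt / total volume:
salt = 17,200,000×29.2 + 38,710,000×34.6 + 24,020,000×2.6 + 44,210,000×16.1 = 502,240,000 + 1,339,366,000 + 62,452,000 + 711,781,000 = 2,615,839,000
volume = 17,200,000 + 38,710,000 + 24,020,000 + 44,210,000 = 124,140,000 m³
S = 2,615,839,000 / 124,140,000 = 21.0717 g/kg

21.07 g/kg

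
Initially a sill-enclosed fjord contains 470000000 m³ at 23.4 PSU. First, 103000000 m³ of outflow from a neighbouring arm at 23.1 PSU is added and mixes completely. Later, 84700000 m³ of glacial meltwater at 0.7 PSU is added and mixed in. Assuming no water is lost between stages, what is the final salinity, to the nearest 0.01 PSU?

20.43 PSU

Weighted by volume,
Initial salt = 470,000,000×23.4 = 10,998,000,000
After stage 1: salt = 10,998,000,000 + 103,000,000×23.1 = 13,377,300,000; volume = 573,000,000 m³; S = 23.346 PSU
After stage 2: salt = 13,377,300,000 + 84,700,000×0.7 = 13,436,590,000; volume = 657,700,000 m³
S = 13,436,590,000 / 657,700,000 = 20.4297 PSU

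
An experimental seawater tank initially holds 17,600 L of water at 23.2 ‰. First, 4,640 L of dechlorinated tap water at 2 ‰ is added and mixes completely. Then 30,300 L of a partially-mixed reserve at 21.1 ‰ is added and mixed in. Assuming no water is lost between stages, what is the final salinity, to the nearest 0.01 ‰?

20.12 ‰

By conservation of dissolved salt,
Initial salt = 17,600×23.2 = 408,320
After stage 1: salt = 408,320 + 4,640×2 = 417,600; volume = 22,240 L; S = 18.777 ‰
After stage 2: salt = 417,600 + 30,300×21.1 = 1,056,930; volume = 52,540 L
S = 1,056,930 / 52,540 = 20.1167 ‰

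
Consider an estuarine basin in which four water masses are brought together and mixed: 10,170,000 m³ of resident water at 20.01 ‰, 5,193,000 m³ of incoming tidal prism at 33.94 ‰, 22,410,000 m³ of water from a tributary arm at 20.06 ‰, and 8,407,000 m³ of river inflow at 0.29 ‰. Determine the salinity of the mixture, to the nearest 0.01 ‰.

Total salt / total volume:
salt = 10,170,000×20.01 + 5,193,000×33.94 + 22,410,000×20.06 + 8,407,000×0.29 = 203,501,700 + 176,250,420 + 449,544,600 + 2,438,030 = 831,734,750
volume = 10,170,000 + 5,193,000 + 22,410,000 + 8,407,000 = 46,180,000 m³
S = 831,734,750 / 46,180,000 = 18.0107 ‰

18.01 ‰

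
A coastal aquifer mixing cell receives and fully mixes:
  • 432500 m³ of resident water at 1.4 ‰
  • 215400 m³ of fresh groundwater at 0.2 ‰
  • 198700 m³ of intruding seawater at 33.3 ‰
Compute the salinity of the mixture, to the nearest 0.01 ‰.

8.58 ‰

Mass of salt is conserved:
salt = 432,500×1.4 + 215,400×0.2 + 198,700×33.3 = 605,500 + 43,080 + 6,616,710 = 7,265,290
volume = 432,500 + 215,400 + 198,700 = 846,600 m³
S = 7,265,290 / 846,600 = 8.5817 ‰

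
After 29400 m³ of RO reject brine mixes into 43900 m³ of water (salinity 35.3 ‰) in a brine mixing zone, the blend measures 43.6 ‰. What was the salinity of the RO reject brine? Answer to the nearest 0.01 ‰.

Salt balance: 43,900×35.3 + 29,400×S = 73,300×43.6
1,549,670 + 29,400·S = 3,195,880
S = (3,195,880 − 1,549,670) / 29,400 = 55.9935 ‰

55.99 ‰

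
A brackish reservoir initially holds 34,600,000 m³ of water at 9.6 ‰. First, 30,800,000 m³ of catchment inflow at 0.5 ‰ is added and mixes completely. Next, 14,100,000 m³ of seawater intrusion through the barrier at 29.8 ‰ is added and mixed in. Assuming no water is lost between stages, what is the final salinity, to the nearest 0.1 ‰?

9.7 ‰

Weighted by volume,
Initial salt = 34,600,000×9.6 = 332,160,000
After stage 1: salt = 332,160,000 + 30,800,000×0.5 = 347,560,000; volume = 65,400,000 m³; S = 5.314 ‰
After stage 2: salt = 347,560,000 + 14,100,000×29.8 = 767,740,000; volume = 79,500,000 m³
S = 767,740,000 / 79,500,000 = 9.6571 ‰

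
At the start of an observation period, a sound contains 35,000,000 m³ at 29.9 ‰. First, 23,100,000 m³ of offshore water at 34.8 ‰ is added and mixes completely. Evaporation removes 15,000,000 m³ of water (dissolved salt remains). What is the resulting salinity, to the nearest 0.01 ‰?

42.93 ‰

After mixing: salt = 35,000,000×29.9 + 23,100,000×34.8 = 1,850,380,000; volume = 58,100,000 m³
After evaporation: salt unchanged = 1,850,380,000; volume = 58,100,000 − 15,000,000 = 43,100,000 m³
S = 1,850,380,000 / 43,100,000 = 42.9323 ‰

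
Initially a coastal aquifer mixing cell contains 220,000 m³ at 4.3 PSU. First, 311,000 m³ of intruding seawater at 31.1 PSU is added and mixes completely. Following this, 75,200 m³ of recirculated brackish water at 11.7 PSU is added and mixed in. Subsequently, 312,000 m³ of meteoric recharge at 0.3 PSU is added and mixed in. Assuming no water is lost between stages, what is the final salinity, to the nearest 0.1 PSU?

Mass of salt is conserved:
Initial salt = 220,000×4.3 = 946,000
After stage 1: salt = 946,000 + 311,000×31.1 = 10,618,100; volume = 531,000 m³; S = 19.996 PSU
After stage 2: salt = 10,618,100 + 75,200×11.7 = 11,497,940; volume = 606,200 m³; S = 18.967 PSU
After stage 3: salt = 11,497,940 + 312,000×0.3 = 11,591,540; volume = 918,200 m³
S = 11,591,540 / 918,200 = 12.6242 PSU

12.6 PSU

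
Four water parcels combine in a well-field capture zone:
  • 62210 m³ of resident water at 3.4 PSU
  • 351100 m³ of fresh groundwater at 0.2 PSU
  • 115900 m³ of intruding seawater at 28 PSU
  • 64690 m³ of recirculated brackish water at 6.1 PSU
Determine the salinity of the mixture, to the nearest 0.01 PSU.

6.60 PSU

By conservation of dissolved salt,
salt = 62,210×3.4 + 351,100×0.2 + 115,900×28 + 64,690×6.1 = 211,514 + 70,220 + 3,245,200 + 394,609 = 3,921,543
volume = 62,210 + 351,100 + 115,900 + 64,690 = 593,900 m³
S = 3,921,543 / 593,900 = 6.603 PSU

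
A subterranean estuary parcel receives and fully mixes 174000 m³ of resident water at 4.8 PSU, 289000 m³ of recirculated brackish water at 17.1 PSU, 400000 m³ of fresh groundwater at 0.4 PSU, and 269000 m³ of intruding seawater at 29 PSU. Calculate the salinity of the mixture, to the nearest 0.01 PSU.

12.14 PSU

By conservation of dissolved salt,
salt = 174,000×4.8 + 289,000×17.1 + 400,000×0.4 + 269,000×29 = 835,200 + 4,941,900 + 160,000 + 7,801,000 = 13,738,100
volume = 174,000 + 289,000 + 400,000 + 269,000 = 1,132,000 m³
S = 13,738,100 / 1,132,000 = 12.1361 PSU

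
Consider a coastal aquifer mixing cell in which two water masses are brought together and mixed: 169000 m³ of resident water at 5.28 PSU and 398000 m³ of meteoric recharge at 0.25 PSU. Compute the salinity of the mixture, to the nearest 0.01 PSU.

1.75 PSU

Salt balance:
salt = 169,000×5.28 + 398,000×0.25 = 892,320 + 99,500 = 991,820
volume = 169,000 + 398,000 = 567,000 m³
S = 991,820 / 567,000 = 1.7492 PSU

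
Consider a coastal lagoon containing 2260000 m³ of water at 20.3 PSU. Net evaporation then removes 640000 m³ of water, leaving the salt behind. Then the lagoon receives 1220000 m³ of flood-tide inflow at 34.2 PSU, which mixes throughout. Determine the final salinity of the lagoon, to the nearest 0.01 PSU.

30.85 PSU

After evaporation: salt = 2,260,000×20.3 = 45,878,000; volume = 2,260,000 − 640,000 = 1,620,000 m³
After mixing: salt = 45,878,000 + 1,220,000×34.2 = 87,602,000; volume = 1,620,000 + 1,220,000 = 2,840,000 m³
S = 87,602,000 / 2,840,000 = 30.8458 PSU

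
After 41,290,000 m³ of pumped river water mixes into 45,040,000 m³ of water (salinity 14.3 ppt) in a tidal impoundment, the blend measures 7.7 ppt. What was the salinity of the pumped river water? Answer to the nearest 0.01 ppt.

Salt balance: 45,040,000×14.3 + 41,290,000×S = 86,330,000×7.7
644,072,000 + 41,290,000·S = 664,741,000
S = (664,741,000 − 644,072,000) / 41,290,000 = 0.5006 ppt

0.50 ppt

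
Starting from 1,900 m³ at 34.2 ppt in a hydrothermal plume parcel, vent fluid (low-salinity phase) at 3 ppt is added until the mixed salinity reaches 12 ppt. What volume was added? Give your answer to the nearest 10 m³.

4690 m³

Salt balance: 1,900×34.2 + V×3 = (1,900+V)×12
64,980 + 3V = 22,800 + 12V
42,180 = 9V
V = 4,686.67 m³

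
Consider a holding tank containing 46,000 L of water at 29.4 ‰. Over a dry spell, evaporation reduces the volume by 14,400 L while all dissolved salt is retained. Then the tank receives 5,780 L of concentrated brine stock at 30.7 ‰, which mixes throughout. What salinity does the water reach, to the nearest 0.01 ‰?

After evaporation: salt = 46,000×29.4 = 1,352,400; volume = 46,000 − 14,400 = 31,600 L
After mixing: salt = 1,352,400 + 5,780×30.7 = 1,529,846; volume = 31,600 + 5,780 = 37,380 L
S = 1,529,846 / 37,380 = 40.9269 ‰

40.93 ‰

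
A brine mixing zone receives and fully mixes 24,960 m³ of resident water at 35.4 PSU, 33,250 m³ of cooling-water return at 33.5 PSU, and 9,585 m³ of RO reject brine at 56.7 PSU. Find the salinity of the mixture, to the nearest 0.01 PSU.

37.48 PSU

Total salt / total volume:
salt = 24,960×35.4 + 33,250×33.5 + 9,585×56.7 = 883,584 + 1,113,875 + 543,469.5 = 2,540,928.5
volume = 24,960 + 33,250 + 9,585 = 67,795 m³
S = 2,540,928.5 / 67,795 = 37.4796 PSU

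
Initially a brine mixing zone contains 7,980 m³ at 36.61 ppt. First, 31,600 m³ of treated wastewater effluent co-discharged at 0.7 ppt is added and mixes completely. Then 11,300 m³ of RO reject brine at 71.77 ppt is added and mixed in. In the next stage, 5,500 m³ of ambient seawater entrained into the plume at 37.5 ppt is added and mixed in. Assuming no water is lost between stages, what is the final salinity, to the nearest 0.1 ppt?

23.6 ppt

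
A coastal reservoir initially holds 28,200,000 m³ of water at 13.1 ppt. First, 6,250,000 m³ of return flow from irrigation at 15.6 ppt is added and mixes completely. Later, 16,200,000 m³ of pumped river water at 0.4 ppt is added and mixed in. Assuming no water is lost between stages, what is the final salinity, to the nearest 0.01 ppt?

9.35 ppt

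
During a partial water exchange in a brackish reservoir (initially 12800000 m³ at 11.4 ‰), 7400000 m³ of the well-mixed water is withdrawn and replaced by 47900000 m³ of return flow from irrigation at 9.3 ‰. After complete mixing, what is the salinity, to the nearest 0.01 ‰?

Remaining after removal: 5,400,000 m³ at 11.4 ‰ (salt = 61,560,000)
After addition: salt = 61,560,000 + 47,900,000×9.3 = 507,030,000; volume = 53,300,000 m³
S = 507,030,000 / 53,300,000 = 9.5128 ‰

9.51 ‰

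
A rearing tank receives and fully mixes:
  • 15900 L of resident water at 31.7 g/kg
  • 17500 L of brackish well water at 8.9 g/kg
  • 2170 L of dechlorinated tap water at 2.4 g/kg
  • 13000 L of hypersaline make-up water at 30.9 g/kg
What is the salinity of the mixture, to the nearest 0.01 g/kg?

21.96 g/kg

Mass of salt is conserved:
salt = 15,900×31.7 + 17,500×8.9 + 2,170×2.4 + 13,000×30.9 = 504,030 + 155,750 + 5,208 + 401,700 = 1,066,688
volume = 15,900 + 17,500 + 2,170 + 13,000 = 48,570 L
S = 1,066,688 / 48,570 = 21.9619 g/kg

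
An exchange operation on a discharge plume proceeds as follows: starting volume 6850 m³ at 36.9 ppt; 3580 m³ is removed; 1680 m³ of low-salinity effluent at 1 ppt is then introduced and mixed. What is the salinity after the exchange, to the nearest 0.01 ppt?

24.72 ppt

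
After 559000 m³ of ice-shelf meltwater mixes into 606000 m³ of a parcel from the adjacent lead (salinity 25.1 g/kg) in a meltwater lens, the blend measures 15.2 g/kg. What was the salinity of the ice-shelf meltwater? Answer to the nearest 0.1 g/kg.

Salt balance: 606,000×25.1 + 559,000×S = 1,165,000×15.2
15,210,600 + 559,000·S = 17,708,000
S = (17,708,000 − 15,210,600) / 559,000 = 4.4676 g/kg

4.5 g/kg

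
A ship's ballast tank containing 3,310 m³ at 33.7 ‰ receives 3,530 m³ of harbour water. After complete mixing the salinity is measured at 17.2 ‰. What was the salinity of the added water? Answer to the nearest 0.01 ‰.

1.73 ‰

Salt balance: 3,310×33.7 + 3,530×S = 6,840×17.2
111,547 + 3,530·S = 117,648
S = (117,648 − 111,547) / 3,530 = 1.7283 ‰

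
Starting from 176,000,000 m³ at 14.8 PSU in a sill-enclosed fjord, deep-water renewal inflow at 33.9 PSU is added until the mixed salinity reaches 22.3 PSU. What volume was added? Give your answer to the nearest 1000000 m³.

Salt balance: 176,000,000×14.8 + V×33.9 = (176,000,000+V)×22.3
2,604,800,000 + 33.9V = 3,924,800,000 + 22.3V
1,320,000,000 = 11.6V
V = 113,793,103.45 m³

114000000 m³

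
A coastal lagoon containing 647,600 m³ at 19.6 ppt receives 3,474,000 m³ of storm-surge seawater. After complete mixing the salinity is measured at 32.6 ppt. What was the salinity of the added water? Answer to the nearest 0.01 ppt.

35.02 ppt

Salt balance: 647,600×19.6 + 3,474,000×S = 4,121,600×32.6
12,692,960 + 3,474,000·S = 134,364,160
S = (134,364,160 − 12,692,960) / 3,474,000 = 35.0234 ppt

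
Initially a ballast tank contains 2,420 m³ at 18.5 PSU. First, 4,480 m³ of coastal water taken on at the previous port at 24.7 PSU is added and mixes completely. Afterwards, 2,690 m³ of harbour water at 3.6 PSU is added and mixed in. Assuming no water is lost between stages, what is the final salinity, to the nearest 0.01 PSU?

17.22 PSU

Mass of salt is conserved:
Initial salt = 2,420×18.5 = 44,770
After stage 1: salt = 44,770 + 4,480×24.7 = 155,426; volume = 6,900 m³; S = 22.526 PSU
After stage 2: salt = 155,426 + 2,690×3.6 = 165,110; volume = 9,590 m³
S = 165,110 / 9,590 = 17.2169 PSU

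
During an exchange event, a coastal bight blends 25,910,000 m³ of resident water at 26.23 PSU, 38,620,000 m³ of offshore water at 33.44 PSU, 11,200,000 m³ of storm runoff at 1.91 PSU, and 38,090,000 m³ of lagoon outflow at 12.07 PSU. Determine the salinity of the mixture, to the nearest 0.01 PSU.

21.54 PSU

Mass of salt is conserved:
salt = 25,910,000×26.23 + 38,620,000×33.44 + 11,200,000×1.91 + 38,090,000×12.07 = 679,619,300 + 1,291,452,800 + 21,392,000 + 459,746,300 = 2,452,210,400
volume = 25,910,000 + 38,620,000 + 11,200,000 + 38,090,000 = 113,820,000 m³
S = 2,452,210,400 / 113,820,000 = 21.5446 PSU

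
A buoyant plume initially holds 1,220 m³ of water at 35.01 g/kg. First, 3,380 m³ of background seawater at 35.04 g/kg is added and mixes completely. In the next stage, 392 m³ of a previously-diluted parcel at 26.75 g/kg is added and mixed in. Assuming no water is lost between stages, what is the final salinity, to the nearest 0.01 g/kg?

34.38 g/kg

Mass of salt is conserved:
Initial salt = 1,220×35.01 = 42,712.2
After stage 1: salt = 42,712.2 + 3,380×35.04 = 161,147.4; volume = 4,600 m³; S = 35.032 g/kg
After stage 2: salt = 161,147.4 + 392×26.75 = 171,633.4; volume = 4,992 m³
S = 171,633.4 / 4,992 = 34.3817 g/kg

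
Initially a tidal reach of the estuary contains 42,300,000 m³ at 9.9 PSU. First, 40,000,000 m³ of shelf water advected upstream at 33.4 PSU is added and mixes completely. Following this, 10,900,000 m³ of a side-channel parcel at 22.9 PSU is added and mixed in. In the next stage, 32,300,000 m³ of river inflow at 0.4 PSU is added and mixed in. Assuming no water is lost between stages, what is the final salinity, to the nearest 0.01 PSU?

16.07 PSU

By conservation of dissolved salt,
Initial salt = 42,300,000×9.9 = 418,770,000
After stage 1: salt = 418,770,000 + 40,000,000×33.4 = 1,754,770,000; volume = 82,300,000 m³; S = 21.322 PSU
After stage 2: salt = 1,754,770,000 + 10,900,000×22.9 = 2,004,380,000; volume = 93,200,000 m³; S = 21.506 PSU
After stage 3: salt = 2,004,380,000 + 32,300,000×0.4 = 2,017,300,000; volume = 125,500,000 m³
S = 2,017,300,000 / 125,500,000 = 16.0741 PSU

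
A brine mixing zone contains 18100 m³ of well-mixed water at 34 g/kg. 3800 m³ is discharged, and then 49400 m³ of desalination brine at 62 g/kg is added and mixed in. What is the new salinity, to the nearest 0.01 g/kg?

55.71 g/kg

Remaining after removal: 14,300 m³ at 34 g/kg (salt = 486,200)
After addition: salt = 486,200 + 49,400×62 = 3,549,000; volume = 63,700 m³
S = 3,549,000 / 63,700 = 55.7143 g/kg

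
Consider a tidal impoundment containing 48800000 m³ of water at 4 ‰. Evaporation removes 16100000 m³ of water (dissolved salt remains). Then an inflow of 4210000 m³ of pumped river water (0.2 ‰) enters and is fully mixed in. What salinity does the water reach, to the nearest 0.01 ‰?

After evaporation: salt = 48,800,000×4 = 195,200,000; volume = 48,800,000 − 16,100,000 = 32,700,000 m³
After mixing: salt = 195,200,000 + 4,210,000×0.2 = 196,042,000; volume = 32,700,000 + 4,210,000 = 36,910,000 m³
S = 196,042,000 / 36,910,000 = 5.3114 ‰

5.31 ‰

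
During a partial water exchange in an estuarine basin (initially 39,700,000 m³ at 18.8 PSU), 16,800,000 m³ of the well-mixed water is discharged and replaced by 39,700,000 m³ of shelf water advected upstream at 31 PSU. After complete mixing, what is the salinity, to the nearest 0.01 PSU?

26.54 PSU

Remaining after removal: 22,900,000 m³ at 18.8 PSU (salt = 430,520,000)
After addition: salt = 430,520,000 + 39,700,000×31 = 1,661,220,000; volume = 62,600,000 m³
S = 1,661,220,000 / 62,600,000 = 26.5371 PSU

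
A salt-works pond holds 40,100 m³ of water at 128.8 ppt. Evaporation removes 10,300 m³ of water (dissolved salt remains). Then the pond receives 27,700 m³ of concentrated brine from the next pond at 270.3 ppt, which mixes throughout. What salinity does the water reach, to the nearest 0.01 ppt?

After evaporation: salt = 40,100×128.8 = 5,164,880; volume = 40,100 − 10,300 = 29,800 m³
After mixing: salt = 5,164,880 + 27,700×270.3 = 12,652,190; volume = 29,800 + 27,700 = 57,500 m³
S = 12,652,190 / 57,500 = 220.0381 ppt

220.04 ppt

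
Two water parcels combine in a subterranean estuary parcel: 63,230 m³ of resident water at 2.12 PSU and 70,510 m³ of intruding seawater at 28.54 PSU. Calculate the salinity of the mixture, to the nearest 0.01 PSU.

16.05 PSU

Conserving salt mass:
salt = 63,230×2.12 + 70,510×28.54 = 134,047.6 + 2,012,355.4 = 2,146,403
volume = 63,230 + 70,510 = 133,740 m³
S = 2,146,403 / 133,740 = 16.0491 PSU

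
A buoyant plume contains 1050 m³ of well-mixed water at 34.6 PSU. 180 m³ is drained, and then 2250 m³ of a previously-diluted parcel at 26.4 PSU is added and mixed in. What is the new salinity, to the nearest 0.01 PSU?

Remaining after removal: 870 m³ at 34.6 PSU (salt = 30,102)
After addition: salt = 30,102 + 2,250×26.4 = 89,502; volume = 3,120 m³
S = 89,502 / 3,120 = 28.6865 PSU

28.69 PSU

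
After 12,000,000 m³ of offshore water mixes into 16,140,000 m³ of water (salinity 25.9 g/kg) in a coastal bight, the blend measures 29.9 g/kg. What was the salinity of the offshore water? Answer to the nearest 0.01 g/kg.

35.28 g/kg

Salt balance: 16,140,000×25.9 + 12,000,000×S = 28,140,000×29.9
418,026,000 + 12,000,000·S = 841,386,000
S = (841,386,000 − 418,026,000) / 12,000,000 = 35.28 g/kg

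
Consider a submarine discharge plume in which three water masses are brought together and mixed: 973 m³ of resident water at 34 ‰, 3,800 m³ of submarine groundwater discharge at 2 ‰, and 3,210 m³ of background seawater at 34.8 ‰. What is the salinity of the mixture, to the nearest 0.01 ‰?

By conservation of dissolved salt,
salt = 973×34 + 3,800×2 + 3,210×34.8 = 33,082 + 7,600 + 111,708 = 152,390
volume = 973 + 3,800 + 3,210 = 7,983 m³
S = 152,390 / 7,983 = 19.0893 ‰

19.09 ‰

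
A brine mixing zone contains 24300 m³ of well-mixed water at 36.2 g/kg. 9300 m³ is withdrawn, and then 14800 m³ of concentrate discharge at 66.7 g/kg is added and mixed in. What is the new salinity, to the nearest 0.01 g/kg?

51.35 g/kg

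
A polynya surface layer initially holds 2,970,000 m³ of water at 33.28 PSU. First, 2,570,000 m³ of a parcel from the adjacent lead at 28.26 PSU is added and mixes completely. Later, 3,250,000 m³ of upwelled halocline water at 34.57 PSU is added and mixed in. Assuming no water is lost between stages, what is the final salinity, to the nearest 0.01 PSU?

By conservation of dissolved salt,
Initial salt = 2,970,000×33.28 = 98,841,600
After stage 1: salt = 98,841,600 + 2,570,000×28.26 = 171,469,800; volume = 5,540,000 m³; S = 30.951 PSU
After stage 2: salt = 171,469,800 + 3,250,000×34.57 = 283,822,300; volume = 8,790,000 m³
S = 283,822,300 / 8,790,000 = 32.2892 PSU

32.29 PSU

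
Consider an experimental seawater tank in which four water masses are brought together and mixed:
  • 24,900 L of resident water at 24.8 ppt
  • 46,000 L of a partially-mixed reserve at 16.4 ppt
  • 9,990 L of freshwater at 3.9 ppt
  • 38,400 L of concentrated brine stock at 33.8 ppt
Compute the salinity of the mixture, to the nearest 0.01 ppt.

By conservation of dissolved salt,
salt = 24,900×24.8 + 46,000×16.4 + 9,990×3.9 + 38,400×33.8 = 617,520 + 754,400 + 38,961 + 1,297,920 = 2,708,801
volume = 24,900 + 46,000 + 9,990 + 38,400 = 119,290 L
S = 2,708,801 / 119,290 = 22.7077 ppt

22.71 ppt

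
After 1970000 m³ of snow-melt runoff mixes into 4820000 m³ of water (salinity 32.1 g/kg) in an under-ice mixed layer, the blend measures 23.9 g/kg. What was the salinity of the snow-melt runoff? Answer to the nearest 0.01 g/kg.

Salt balance: 4,820,000×32.1 + 1,970,000×S = 6,790,000×23.9
154,722,000 + 1,970,000·S = 162,281,000
S = (162,281,000 − 154,722,000) / 1,970,000 = 3.8371 g/kg

3.84 g/kg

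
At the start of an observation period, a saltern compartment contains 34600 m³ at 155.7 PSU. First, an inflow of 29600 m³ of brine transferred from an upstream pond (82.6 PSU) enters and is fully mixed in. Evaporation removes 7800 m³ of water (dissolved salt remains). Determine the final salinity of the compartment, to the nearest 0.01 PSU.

138.87 PSU

After mixing: salt = 34,600×155.7 + 29,600×82.6 = 7,832,180; volume = 64,200 m³
After evaporation: salt unchanged = 7,832,180; volume = 64,200 − 7,800 = 56,400 m³
S = 7,832,180 / 56,400 = 138.8684 PSU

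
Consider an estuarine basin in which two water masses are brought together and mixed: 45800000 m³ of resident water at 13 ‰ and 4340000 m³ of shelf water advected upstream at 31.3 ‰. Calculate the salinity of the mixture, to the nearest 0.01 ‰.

14.58 ‰

Weighted by volume,
salt = 45,800,000×13 + 4,340,000×31.3 = 595,400,000 + 135,842,000 = 731,242,000
volume = 45,800,000 + 4,340,000 = 50,140,000 m³
S = 731,242,000 / 50,140,000 = 14.584 ‰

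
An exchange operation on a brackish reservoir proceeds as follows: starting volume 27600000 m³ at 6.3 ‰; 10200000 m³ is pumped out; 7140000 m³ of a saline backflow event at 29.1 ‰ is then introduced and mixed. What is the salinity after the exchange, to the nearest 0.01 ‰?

Remaining after removal: 17,400,000 m³ at 6.3 ‰ (salt = 109,620,000)
After addition: salt = 109,620,000 + 7,140,000×29.1 = 317,394,000; volume = 24,540,000 m³
S = 317,394,000 / 24,540,000 = 12.9337 ‰

12.93 ‰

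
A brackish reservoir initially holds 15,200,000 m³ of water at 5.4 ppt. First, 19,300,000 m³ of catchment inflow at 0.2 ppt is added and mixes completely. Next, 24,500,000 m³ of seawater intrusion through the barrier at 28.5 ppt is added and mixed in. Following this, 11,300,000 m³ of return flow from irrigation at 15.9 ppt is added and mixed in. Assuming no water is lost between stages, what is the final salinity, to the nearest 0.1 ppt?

Total salt / total volume:
Initial salt = 15,200,000×5.4 = 82,080,000
After stage 1: salt = 82,080,000 + 19,300,000×0.2 = 85,940,000; volume = 34,500,000 m³; S = 2.491 ppt
After stage 2: salt = 85,940,000 + 24,500,000×28.5 = 784,190,000; volume = 59,000,000 m³; S = 13.291 ppt
After stage 3: salt = 784,190,000 + 11,300,000×15.9 = 963,860,000; volume = 70,300,000 m³
S = 963,860,000 / 70,300,000 = 13.7107 ppt

13.7 ppt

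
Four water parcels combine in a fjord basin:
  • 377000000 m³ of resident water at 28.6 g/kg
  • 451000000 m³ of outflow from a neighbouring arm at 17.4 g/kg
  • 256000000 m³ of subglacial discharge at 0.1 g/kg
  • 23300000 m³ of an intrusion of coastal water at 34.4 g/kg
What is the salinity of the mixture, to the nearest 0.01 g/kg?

17.57 g/kg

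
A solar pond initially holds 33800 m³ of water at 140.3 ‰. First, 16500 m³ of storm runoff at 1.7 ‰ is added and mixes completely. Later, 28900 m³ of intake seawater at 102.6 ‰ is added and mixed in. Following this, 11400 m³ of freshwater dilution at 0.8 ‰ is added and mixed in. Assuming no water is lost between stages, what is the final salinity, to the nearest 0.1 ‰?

85.5 ‰

Mass of salt is conserved:
Initial salt = 33,800×140.3 = 4,742,140
After stage 1: salt = 4,742,140 + 16,500×1.7 = 4,770,190; volume = 50,300 m³; S = 94.835 ‰
After stage 2: salt = 4,770,190 + 28,900×102.6 = 7,735,330; volume = 79,200 m³; S = 97.668 ‰
After stage 3: salt = 7,735,330 + 11,400×0.8 = 7,744,450; volume = 90,600 m³
S = 7,744,450 / 90,600 = 85.4796 ‰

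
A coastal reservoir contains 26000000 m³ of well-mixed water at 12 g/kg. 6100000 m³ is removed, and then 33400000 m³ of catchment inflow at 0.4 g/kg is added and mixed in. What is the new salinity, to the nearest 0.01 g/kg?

Remaining after removal: 19,900,000 m³ at 12 g/kg (salt = 238,800,000)
After addition: salt = 238,800,000 + 33,400,000×0.4 = 252,160,000; volume = 53,300,000 m³
S = 252,160,000 / 53,300,000 = 4.731 g/kg

4.73 g/kg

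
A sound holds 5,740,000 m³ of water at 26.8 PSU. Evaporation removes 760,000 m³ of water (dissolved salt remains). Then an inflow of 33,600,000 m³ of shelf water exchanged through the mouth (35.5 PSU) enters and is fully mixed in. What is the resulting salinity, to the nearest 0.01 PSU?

After evaporation: salt = 5,740,000×26.8 = 153,832,000; volume = 5,740,000 − 760,000 = 4,980,000 m³
After mixing: salt = 153,832,000 + 33,600,000×35.5 = 1,346,632,000; volume = 4,980,000 + 33,600,000 = 38,580,000 m³
S = 1,346,632,000 / 38,580,000 = 34.9049 PSU

34.90 PSU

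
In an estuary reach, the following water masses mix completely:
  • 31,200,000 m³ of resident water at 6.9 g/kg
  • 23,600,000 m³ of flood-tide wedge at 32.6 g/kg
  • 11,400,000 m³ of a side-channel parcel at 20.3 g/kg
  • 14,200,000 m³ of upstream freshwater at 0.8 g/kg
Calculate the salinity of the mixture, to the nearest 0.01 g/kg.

15.27 g/kg

By conservation of dissolved salt,
salt = 31,200,000×6.9 + 23,600,000×32.6 + 11,400,000×20.3 + 14,200,000×0.8 = 215,280,000 + 769,360,000 + 231,420,000 + 11,360,000 = 1,227,420,000
volume = 31,200,000 + 23,600,000 + 11,400,000 + 14,200,000 = 80,400,000 m³
S = 1,227,420,000 / 80,400,000 = 15.2664 g/kg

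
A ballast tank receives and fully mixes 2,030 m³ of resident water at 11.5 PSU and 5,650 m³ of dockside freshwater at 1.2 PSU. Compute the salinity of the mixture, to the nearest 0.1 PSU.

By conservation of dissolved salt,
salt = 2,030×11.5 + 5,650×1.2 = 23,345 + 6,780 = 30,125
volume = 2,030 + 5,650 = 7,680 m³
S = 30,125 / 7,680 = 3.923 PSU

3.9 PSU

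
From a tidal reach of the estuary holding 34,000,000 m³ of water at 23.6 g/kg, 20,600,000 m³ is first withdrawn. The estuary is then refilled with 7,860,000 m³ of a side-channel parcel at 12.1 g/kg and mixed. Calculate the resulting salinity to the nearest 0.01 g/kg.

Remaining after removal: 13,400,000 m³ at 23.6 g/kg (salt = 316,240,000)
After addition: salt = 316,240,000 + 7,860,000×12.1 = 411,346,000; volume = 21,260,000 m³
S = 411,346,000 / 21,260,000 = 19.3484 g/kg

19.35 g/kg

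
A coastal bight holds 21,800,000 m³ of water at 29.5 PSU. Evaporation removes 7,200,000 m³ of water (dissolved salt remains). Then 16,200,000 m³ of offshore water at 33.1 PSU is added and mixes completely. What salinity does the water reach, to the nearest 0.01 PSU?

38.29 PSU

After evaporation: salt = 21,800,000×29.5 = 643,100,000; volume = 21,800,000 − 7,200,000 = 14,600,000 m³
After mixing: salt = 643,100,000 + 16,200,000×33.1 = 1,179,320,000; volume = 14,600,000 + 16,200,000 = 30,800,000 m³
S = 1,179,320,000 / 30,800,000 = 38.2896 PSU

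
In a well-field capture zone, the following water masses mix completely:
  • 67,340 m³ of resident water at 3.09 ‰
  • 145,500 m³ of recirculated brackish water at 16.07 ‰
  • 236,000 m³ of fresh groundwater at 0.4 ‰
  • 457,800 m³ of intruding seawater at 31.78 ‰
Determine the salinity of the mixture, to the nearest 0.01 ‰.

18.96 ‰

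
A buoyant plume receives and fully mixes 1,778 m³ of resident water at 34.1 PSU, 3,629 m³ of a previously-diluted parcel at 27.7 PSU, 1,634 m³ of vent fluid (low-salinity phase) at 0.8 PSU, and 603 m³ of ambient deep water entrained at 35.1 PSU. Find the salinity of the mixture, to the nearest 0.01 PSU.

24.02 PSU

Total salt / total volume:
salt = 1,778×34.1 + 3,629×27.7 + 1,634×0.8 + 603×35.1 = 60,629.8 + 100,523.3 + 1,307.2 + 21,165.3 = 183,625.6
volume = 1,778 + 3,629 + 1,634 + 603 = 7,644 m³
S = 183,625.6 / 7,644 = 24.0222 PSU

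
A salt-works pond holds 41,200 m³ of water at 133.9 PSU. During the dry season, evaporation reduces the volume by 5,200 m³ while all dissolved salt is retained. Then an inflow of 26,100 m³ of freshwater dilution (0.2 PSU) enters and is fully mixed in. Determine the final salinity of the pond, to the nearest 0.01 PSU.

88.92 PSU

After evaporation: salt = 41,200×133.9 = 5,516,680; volume = 41,200 − 5,200 = 36,000 m³
After mixing: salt = 5,516,680 + 26,100×0.2 = 5,521,900; volume = 36,000 + 26,100 = 62,100 m³
S = 5,521,900 / 62,100 = 88.9195 PSU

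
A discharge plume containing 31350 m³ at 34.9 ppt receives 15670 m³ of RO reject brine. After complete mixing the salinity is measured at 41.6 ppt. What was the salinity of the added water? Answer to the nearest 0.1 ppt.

55.0 ppt

Salt balance: 31,350×34.9 + 15,670×S = 47,020×41.6
1,094,115 + 15,670·S = 1,956,032
S = (1,956,032 − 1,094,115) / 15,670 = 55.0043 ppt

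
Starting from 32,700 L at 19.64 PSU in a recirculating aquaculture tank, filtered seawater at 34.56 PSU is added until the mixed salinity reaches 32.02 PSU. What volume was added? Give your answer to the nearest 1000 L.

Salt balance: 32,700×19.64 + V×34.56 = (32,700+V)×32.02
642,228 + 34.56V = 1,047,054 + 32.02V
404,826 = 2.54V
V = 159,380.31 L

159000 L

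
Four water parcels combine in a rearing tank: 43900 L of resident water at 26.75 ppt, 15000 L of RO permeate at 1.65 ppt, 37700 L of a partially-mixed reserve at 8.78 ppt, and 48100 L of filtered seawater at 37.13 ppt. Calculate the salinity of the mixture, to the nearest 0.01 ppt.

Mass of salt is conserved:
salt = 43,900×26.75 + 15,000×1.65 + 37,700×8.78 + 48,100×37.13 = 1,174,325 + 24,750 + 331,006 + 1,785,953 = 3,316,034
volume = 43,900 + 15,000 + 37,700 + 48,100 = 144,700 L
S = 3,316,034 / 144,700 = 22.9166 ppt

22.92 ppt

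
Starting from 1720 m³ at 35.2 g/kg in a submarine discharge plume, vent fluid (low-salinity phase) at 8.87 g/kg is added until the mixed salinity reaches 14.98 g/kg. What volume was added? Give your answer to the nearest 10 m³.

5690 m³

Salt balance: 1,720×35.2 + V×8.87 = (1,720+V)×14.98
60,544 + 8.87V = 25,765.6 + 14.98V
34,778.4 = 6.11V
V = 5,692.05 m³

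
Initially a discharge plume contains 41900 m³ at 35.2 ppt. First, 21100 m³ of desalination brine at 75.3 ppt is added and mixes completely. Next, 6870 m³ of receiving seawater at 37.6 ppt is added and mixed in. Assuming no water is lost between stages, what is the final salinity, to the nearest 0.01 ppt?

47.55 ppt

Conserving salt mass:
Initial salt = 41,900×35.2 = 1,474,880
After stage 1: salt = 1,474,880 + 21,100×75.3 = 3,063,710; volume = 63,000 m³; S = 48.63 ppt
After stage 2: salt = 3,063,710 + 6,870×37.6 = 3,322,022; volume = 69,870 m³
S = 3,322,022 / 69,870 = 47.5458 ppt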